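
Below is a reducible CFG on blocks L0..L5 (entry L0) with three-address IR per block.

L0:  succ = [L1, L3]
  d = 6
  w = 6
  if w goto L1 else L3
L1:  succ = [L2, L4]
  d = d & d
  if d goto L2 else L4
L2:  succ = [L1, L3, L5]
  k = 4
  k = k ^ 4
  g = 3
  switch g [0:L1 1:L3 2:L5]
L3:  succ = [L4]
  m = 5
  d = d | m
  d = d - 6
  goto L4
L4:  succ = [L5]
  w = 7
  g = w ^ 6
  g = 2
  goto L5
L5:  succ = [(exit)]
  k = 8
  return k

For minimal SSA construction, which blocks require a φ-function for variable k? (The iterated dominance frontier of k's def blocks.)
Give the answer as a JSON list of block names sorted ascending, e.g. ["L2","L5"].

idom tree: L1←L0 L2←L1 L3←L0 L4←L0 L5←L0
Dom at joins:
  L1: preds {L0,L2}: {L0} ∩ {L0,L1,L2} = {L0}; idom=L0
  L3: preds {L0,L2}: {L0} ∩ {L0,L1,L2} = {L0}; idom=L0
  L4: preds {L1,L3}: {L0,L1} ∩ {L0,L3} = {L0}; idom=L0
  L5: preds {L2,L4}: {L0,L1,L2} ∩ {L0,L4} = {L0}; idom=L0

DF walk-up:
  L1←L0: walk · to L0
  L1←L2: walk L2→L1 to L0
  L3←L0: walk · to L0
  L3←L2: walk L2→L1 to L0
  L4←L1: walk L1 to L0
  L4←L3: walk L3 to L0
  L5←L2: walk L2→L1 to L0
  L5←L4: walk L4 to L0
  DF(L0)=∅
  DF(L1)={L1,L3,L4,L5}
  DF(L2)={L1,L3,L5}
  DF(L3)={L4}
  DF(L4)={L5}
  DF(L5)=∅

φ for k: defs {L2,L5}
  DF⁺ = {L1,L3,L4,L5}

Answer: ["L1", "L3", "L4", "L5"]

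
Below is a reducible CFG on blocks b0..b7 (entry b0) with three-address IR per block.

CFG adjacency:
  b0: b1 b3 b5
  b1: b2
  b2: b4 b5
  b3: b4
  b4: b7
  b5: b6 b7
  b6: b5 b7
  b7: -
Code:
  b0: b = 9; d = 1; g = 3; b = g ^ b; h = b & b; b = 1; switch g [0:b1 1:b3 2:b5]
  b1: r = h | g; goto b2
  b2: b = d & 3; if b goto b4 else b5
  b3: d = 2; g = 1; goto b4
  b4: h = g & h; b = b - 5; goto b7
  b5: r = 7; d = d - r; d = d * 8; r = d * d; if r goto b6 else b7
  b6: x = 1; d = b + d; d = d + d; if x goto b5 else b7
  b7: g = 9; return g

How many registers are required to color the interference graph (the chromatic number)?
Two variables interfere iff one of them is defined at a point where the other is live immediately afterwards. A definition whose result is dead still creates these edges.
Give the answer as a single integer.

Answer: 5

Working:
Block summaries:
  b0: def={b,d,g,h} ue=∅
  b1: def={r} ue={g,h}
  b2: def={b} ue={d}
  b3: def={d,g} ue=∅
  b4: def={b,h} ue={b,g,h}
  b5: def={d,r} ue={d}
  b6: def={d,x} ue={b,d}
  b7: def={g} ue=∅

Live sets:
  live b0: ∅→{b,d,g,h}
  live b1: {d,g,h}→{d,g,h}
  live b2: {d,g,h}→{b,d,g,h}
  live b3: {b,h}→{b,g,h}
  live b4: {b,g,h}→∅
  live b5: {b,d}→{b,d}
  live b6: {b,d}→{b,d}
  live b7: ∅→∅

Conflict graph:
  b — {d,g,h,r,x}
  d — {b,g,h,r,x}
  g — {b,d,h,r}
  h — {b,d,g,r}
  r — {b,d,g,h}
  x — {b,d}

Chromatic number:
  {b,d,g,h,r} pairwise interfere (5-clique) ⇒ χ ≥ 5
  5-colouring: r0={b}  r1={d}  r2={g,x}  r3={h}  r4={r}
  χ = 5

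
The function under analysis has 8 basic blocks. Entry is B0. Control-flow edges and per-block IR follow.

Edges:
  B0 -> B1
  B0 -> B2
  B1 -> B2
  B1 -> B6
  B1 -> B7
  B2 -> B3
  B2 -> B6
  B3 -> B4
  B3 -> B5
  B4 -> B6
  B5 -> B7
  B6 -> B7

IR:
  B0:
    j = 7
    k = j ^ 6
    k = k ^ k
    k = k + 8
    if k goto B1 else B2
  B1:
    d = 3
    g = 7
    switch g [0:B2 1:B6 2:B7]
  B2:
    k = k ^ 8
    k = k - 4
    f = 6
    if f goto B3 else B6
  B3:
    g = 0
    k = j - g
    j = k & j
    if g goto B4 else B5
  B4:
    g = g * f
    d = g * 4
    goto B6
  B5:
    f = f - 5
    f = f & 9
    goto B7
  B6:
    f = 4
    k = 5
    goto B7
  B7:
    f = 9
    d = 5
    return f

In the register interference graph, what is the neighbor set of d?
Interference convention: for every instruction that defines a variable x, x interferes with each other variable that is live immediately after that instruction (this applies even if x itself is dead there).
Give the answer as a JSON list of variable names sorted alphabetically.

Answer: ["f", "j", "k"]

Analysis:
Per-block:
  B0: {j,k} / ∅
  B1: {d,g} / ∅
  B2: {f,k} / {k}
  B3: {g,j,k} / {j}
  B4: {d,g} / {f,g}
  B5: {f} / {f}
  B6: {f,k} / ∅
  B7: {d,f} / ∅

Live sets:
  B0 li=∅ lo={j,k}
  B1 li={j,k} lo={j,k}
  B2 li={j,k} lo={f,j}
  B3 li={f,j} lo={f,g}
  B4 li={f,g} lo=∅
  B5 li={f} lo=∅
  B6 li=∅ lo=∅
  B7 li=∅ lo=∅

Interfere edges:
  d↔{f,j,k}
  f↔{d,g,j,k}
  g↔{f,j,k}
  j↔{d,f,g,k}
  k↔{d,f,g,j}

N(d) = ["f", "j", "k"]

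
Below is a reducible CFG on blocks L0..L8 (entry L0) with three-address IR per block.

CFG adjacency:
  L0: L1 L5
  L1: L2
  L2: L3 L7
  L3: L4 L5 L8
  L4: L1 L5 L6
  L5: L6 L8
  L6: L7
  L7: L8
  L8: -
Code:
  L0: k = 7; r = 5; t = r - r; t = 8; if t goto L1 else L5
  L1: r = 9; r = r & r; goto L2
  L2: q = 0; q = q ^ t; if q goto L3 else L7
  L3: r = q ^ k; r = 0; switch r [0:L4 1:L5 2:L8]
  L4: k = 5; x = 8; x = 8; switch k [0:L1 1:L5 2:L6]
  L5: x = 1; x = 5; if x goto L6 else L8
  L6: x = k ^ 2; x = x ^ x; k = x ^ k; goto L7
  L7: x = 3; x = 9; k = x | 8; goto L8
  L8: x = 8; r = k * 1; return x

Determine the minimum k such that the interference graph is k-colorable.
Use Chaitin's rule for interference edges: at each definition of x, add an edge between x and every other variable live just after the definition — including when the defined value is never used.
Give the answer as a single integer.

Block summaries:
  L0 def {k,r,t} use ∅
  L1 def {r} use ∅
  L2 def {q} use {t}
  L3 def {r} use {k,q}
  L4 def {k,x} use ∅
  L5 def {x} use ∅
  L6 def {k,x} use {k}
  L7 def {k,x} use ∅
  L8 def {r,x} use {k}

Live sets:
  live L0: ∅→{k,t}
  live L1: {k,t}→{k,t}
  live L2: {k,t}→{k,q,t}
  live L3: {k,q,t}→{k,t}
  live L4: {t}→{k,t}
  live L5: {k}→{k}
  live L6: {k}→∅
  live L7: ∅→{k}
  live L8: {k}→∅

Interference:
  k: {q,r,t,x}
  q: {k,t}
  r: {k,t,x}
  t: {k,q,r,x}
  x: {k,r,t}

Colouring:
  lower bound: {k,r,t,x} mutually conflict ⇒ χ ≥ 4
  4-colouring: c0={k}  c1={t}  c2={q,r}  c3={x}
  χ = 4

Answer: 4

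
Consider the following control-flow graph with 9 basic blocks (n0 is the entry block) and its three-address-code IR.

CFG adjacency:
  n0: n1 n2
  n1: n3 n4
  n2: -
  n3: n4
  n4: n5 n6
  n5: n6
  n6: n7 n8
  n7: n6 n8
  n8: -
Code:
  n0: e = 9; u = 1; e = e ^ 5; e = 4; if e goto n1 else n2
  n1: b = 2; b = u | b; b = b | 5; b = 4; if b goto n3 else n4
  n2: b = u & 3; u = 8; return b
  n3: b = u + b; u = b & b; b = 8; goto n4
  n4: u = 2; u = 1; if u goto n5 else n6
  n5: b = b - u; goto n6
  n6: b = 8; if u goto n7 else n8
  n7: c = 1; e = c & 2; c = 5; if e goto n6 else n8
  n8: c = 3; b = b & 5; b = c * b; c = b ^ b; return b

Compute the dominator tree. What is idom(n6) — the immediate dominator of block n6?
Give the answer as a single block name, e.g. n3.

Answer: n4

Analysis:
idom tree: n1←n0 n2←n0 n3←n1 n4←n1 n5←n4 n6←n4 n7←n6 n8←n6
Join-block Dom:
  n4: preds {n1,n3}: {n0,n1} ∩ {n0,n1,n3} = {n0,n1}; idom=n1
  n6: preds {n4,n5,n7}: {n0,n1,n4} ∩ {n0,n1,n4,n5} ∩ {n0,n1,n4,n6,n7} = {n0,n1,n4}; idom=n4
  n8: preds {n6,n7}: {n0,n1,n4,n6} ∩ {n0,n1,n4,n6,n7} = {n0,n1,n4,n6}; idom=n6

idom(n6) = n4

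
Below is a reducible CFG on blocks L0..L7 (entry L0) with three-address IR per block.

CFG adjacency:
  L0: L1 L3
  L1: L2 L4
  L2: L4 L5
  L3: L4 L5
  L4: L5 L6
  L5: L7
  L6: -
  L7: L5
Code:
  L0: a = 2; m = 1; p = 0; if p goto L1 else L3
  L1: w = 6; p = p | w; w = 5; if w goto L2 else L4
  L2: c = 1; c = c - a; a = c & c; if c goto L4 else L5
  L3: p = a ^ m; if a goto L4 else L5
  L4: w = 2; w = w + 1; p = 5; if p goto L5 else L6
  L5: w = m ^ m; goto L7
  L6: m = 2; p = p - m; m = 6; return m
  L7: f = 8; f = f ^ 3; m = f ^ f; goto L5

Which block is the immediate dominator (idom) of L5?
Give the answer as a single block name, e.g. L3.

Answer: L0

Analysis:
idom tree: L1←L0 L2←L1 L3←L0 L4←L0 L5←L0 L6←L4 L7←L5
Dom at joins:
  L4: preds {L1,L2,L3}: {L0,L1} ∩ {L0,L1,L2} ∩ {L0,L3} = {L0}; idom=L0
  L5: preds {L2,L3,L4,L7}: {L0,L1,L2} ∩ {L0,L3} ∩ {L0,L4} ∩ {L0,L5,L7} = {L0}; idom=L0

idom(L5) = L0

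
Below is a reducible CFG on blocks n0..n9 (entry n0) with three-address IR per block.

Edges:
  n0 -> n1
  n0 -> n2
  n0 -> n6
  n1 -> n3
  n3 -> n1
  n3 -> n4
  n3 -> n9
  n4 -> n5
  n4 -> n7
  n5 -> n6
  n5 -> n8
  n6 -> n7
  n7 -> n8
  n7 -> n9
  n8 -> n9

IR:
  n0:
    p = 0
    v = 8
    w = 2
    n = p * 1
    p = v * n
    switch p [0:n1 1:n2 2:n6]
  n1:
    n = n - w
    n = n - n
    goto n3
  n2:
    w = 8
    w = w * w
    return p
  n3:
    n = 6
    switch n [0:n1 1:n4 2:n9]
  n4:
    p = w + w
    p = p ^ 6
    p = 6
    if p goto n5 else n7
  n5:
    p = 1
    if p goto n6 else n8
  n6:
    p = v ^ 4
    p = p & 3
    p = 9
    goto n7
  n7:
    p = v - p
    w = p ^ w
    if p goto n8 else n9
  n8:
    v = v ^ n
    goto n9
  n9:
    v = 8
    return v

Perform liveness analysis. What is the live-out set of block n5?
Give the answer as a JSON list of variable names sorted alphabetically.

Block summaries:
  n0: def={n,p,v,w} ue=∅
  n1: def={n} ue={n,w}
  n2: def={w} ue={p}
  n3: def={n} ue=∅
  n4: def={p} ue={w}
  n5: def={p} ue=∅
  n6: def={p} ue={v}
  n7: def={p,w} ue={p,v,w}
  n8: def={v} ue={n,v}
  n9: def={v} ue=∅

Backward fixpoint:
  live n0: ∅→{n,p,v,w}
  live n1: {n,v,w}→{v,w}
  live n2: {p}→∅
  live n3: {v,w}→{n,v,w}
  live n4: {n,v,w}→{n,p,v,w}
  live n5: {n,v,w}→{n,v,w}
  live n6: {n,v,w}→{n,p,v,w}
  live n7: {n,p,v,w}→{n,v}
  live n8: {n,v}→∅
  live n9: ∅→∅

live-out(n5) = ["n", "v", "w"]

Answer: ["n", "v", "w"]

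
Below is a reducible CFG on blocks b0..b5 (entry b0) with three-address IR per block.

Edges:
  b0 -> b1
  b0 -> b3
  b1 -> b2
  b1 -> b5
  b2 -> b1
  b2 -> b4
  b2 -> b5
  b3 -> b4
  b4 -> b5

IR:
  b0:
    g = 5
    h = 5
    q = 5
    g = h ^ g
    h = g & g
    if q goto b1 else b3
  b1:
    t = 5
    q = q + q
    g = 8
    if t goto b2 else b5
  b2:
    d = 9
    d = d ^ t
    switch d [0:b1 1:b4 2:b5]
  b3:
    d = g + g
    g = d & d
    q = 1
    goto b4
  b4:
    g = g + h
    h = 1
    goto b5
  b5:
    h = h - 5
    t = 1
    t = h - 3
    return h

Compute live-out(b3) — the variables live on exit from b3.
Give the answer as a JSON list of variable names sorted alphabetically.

Answer: ["g", "h"]

Working:
Per-block:
  b0 def {g,h,q} use ∅
  b1 def {g,q,t} use {q}
  b2 def {d} use {t}
  b3 def {d,g,q} use {g}
  b4 def {g,h} use {g,h}
  b5 def {h,t} use {h}

Live sets:
  b0: in=∅ out={g,h,q}
  b1: in={h,q} out={g,h,q,t}
  b2: in={g,h,q,t} out={g,h,q}
  b3: in={g,h} out={g,h}
  b4: in={g,h} out={h}
  b5: in={h} out=∅

live-out(b3) = ["g", "h"]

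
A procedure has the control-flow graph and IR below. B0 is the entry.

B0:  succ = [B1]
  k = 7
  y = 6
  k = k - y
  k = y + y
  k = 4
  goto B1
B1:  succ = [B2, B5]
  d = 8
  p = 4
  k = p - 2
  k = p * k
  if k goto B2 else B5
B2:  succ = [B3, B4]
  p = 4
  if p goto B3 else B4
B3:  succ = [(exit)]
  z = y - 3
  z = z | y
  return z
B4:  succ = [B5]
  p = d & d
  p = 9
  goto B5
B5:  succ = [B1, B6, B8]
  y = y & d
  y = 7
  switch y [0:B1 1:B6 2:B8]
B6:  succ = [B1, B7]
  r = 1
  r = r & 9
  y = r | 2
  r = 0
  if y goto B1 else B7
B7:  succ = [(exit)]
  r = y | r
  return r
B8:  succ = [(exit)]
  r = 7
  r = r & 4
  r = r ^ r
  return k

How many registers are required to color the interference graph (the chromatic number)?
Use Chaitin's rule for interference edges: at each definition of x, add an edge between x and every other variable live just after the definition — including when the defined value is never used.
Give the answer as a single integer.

def/use:
  B0: def={k,y} ue=∅
  B1: def={d,k,p} ue=∅
  B2: def={p} ue=∅
  B3: def={z} ue={y}
  B4: def={p} ue={d}
  B5: def={y} ue={d,y}
  B6: def={r,y} ue=∅
  B7: def={r} ue={r,y}
  B8: def={r} ue={k}

Backward fixpoint:
  B0: in=∅ out={y}
  B1: in={y} out={d,k,y}
  B2: in={d,k,y} out={d,k,y}
  B3: in={y} out=∅
  B4: in={d,k,y} out={d,k,y}
  B5: in={d,k,y} out={k,y}
  B6: in=∅ out={r,y}
  B7: in={r,y} out=∅
  B8: in={k} out=∅

Interference:
  d: {k,p,y}
  k: {d,p,r,y}
  p: {d,k,y}
  r: {k,y}
  y: {d,k,p,r,z}
  z: {y}

Chromatic number:
  lower bound: {d,k,p,y} mutually conflict ⇒ χ ≥ 4
  assign d→c2 k→c1 p→c3 r→c2 y→c0 z→c1 — no edge inside a register ⇒ χ ≤ 4
  χ = 4

Answer: 4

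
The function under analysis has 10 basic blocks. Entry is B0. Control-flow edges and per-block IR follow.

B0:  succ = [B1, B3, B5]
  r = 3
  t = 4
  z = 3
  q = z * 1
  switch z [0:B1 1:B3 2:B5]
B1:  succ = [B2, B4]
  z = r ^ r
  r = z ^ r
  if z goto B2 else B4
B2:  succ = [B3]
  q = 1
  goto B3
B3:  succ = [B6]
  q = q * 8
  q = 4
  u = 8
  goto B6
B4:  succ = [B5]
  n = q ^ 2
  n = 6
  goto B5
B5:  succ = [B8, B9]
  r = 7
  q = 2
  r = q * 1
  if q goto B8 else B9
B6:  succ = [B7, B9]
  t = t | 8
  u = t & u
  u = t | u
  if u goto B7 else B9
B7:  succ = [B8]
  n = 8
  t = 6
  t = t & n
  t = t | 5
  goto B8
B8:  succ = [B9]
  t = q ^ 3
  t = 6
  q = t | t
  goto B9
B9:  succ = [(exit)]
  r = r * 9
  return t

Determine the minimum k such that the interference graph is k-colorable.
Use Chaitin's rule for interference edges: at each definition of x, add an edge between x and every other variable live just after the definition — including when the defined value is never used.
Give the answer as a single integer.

Answer: 4

Working:
def/use:
  B0 def {q,r,t,z} use ∅
  B1 def {r,z} use {r}
  B2 def {q} use ∅
  B3 def {q,u} use {q}
  B4 def {n} use {q}
  B5 def {q,r} use ∅
  B6 def {t,u} use {t,u}
  B7 def {n,t} use ∅
  B8 def {q,t} use {q}
  B9 def {r} use {r,t}

Liveness:
  B0: in=∅ out={q,r,t}
  B1: in={q,r,t} out={q,r,t}
  B2: in={r,t} out={q,r,t}
  B3: in={q,r,t} out={q,r,t,u}
  B4: in={q,t} out={t}
  B5: in={t} out={q,r,t}
  B6: in={q,r,t,u} out={q,r,t}
  B7: in={q,r} out={q,r}
  B8: in={q,r} out={r,t}
  B9: in={r,t} out=∅

Interference:
  n: {q,r,t}
  q: {n,r,t,u,z}
  r: {n,q,t,u,z}
  t: {n,q,r,u,z}
  u: {q,r,t}
  z: {q,r,t}

Registers:
  clique {n,q,r,t} ⇒ need ≥ 4
  4-colouring: R0={q}  R1={r}  R2={t}  R3={n,u,z}
  χ = 4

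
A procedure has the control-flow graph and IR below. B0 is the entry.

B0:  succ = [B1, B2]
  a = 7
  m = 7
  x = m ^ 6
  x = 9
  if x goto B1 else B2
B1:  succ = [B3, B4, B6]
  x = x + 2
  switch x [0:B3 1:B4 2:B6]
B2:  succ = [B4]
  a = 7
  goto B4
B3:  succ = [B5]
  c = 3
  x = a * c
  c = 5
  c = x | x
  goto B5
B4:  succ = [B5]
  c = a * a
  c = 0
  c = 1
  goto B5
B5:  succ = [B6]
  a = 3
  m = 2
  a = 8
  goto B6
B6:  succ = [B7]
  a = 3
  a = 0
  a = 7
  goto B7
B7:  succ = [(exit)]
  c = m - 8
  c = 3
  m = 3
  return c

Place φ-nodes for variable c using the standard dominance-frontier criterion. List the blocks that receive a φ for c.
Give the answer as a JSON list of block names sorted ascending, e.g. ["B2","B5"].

idom tree: B1←B0 B2←B0 B3←B1 B4←B0 B5←B0 B6←B0 B7←B6
Dom at joins:
  B4: preds {B1,B2}: {B0,B1} ∩ {B0,B2} = {B0}; idom=B0
  B5: preds {B3,B4}: {B0,B1,B3} ∩ {B0,B4} = {B0}; idom=B0
  B6: preds {B1,B5}: {B0,B1} ∩ {B0,B5} = {B0}; idom=B0

DF derivation:
  B4←B1: walk B1 to B0
  B4←B2: walk B2 to B0
  B5←B3: walk B3→B1 to B0
  B5←B4: walk B4 to B0
  B6←B1: walk B1 to B0
  B6←B5: walk B5 to B0
  B0 → ∅
  B1 → {B4,B5,B6}
  B2 → {B4}
  B3 → {B5}
  B4 → {B5}
  B5 → {B6}
  B6 → ∅
  B7 → ∅

φ for c: defs {B3,B4,B7}
  DF⁺ = {B5,B6}

Answer: ["B5", "B6"]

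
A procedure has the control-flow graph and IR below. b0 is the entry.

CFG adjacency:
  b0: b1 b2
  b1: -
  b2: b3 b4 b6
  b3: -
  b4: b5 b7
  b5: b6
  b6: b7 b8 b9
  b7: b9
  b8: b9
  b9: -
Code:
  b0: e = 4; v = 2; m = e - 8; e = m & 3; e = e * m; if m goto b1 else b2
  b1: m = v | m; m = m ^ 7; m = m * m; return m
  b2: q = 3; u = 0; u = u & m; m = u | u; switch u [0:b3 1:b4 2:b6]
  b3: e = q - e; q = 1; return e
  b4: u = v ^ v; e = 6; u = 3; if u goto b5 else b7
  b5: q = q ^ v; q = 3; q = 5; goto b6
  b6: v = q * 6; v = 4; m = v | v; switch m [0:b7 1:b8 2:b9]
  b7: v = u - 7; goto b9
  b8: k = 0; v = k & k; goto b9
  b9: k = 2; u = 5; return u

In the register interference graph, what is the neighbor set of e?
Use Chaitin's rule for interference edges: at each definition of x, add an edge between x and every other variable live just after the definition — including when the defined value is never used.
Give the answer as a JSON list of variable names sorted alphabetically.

Answer: ["m", "q", "u", "v"]

Working:
Block summaries:
  b0: def={e,m,v} ue=∅
  b1: def={m} ue={m,v}
  b2: def={m,q,u} ue={m}
  b3: def={e,q} ue={e,q}
  b4: def={e,u} ue={v}
  b5: def={q} ue={q,v}
  b6: def={m,v} ue={q}
  b7: def={v} ue={u}
  b8: def={k,v} ue=∅
  b9: def={k,u} ue=∅

Backward fixpoint:
  b0: in=∅ out={e,m,v}
  b1: in={m,v} out=∅
  b2: in={e,m,v} out={e,q,u,v}
  b3: in={e,q} out=∅
  b4: in={q,v} out={q,u,v}
  b5: in={q,u,v} out={q,u}
  b6: in={q,u} out={u}
  b7: in={u} out=∅
  b8: in=∅ out=∅
  b9: in=∅ out=∅

Conflict graph:
  e↔{m,q,u,v}
  k↔∅
  m↔{e,q,u,v}
  q↔{e,m,u,v}
  u↔{e,m,q,v}
  v↔{e,m,q,u}

N(e) = ["m", "q", "u", "v"]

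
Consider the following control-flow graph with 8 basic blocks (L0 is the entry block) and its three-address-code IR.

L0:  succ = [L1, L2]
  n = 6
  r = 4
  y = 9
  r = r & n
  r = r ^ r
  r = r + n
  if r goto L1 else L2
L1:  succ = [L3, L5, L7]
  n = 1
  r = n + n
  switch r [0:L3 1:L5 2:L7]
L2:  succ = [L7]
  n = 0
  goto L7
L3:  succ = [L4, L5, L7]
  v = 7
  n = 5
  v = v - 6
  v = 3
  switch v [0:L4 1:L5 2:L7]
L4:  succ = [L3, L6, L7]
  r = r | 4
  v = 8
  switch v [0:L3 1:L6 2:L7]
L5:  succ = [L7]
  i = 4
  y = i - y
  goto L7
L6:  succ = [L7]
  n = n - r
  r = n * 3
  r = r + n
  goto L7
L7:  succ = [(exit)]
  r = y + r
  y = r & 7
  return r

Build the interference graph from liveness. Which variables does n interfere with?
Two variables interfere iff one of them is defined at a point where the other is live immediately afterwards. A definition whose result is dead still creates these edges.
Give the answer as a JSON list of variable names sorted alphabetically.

Block summaries:
  L0: {n,r,y} / ∅
  L1: {n,r} / ∅
  L2: {n} / ∅
  L3: {n,v} / ∅
  L4: {r,v} / {r}
  L5: {i,y} / {y}
  L6: {n,r} / {n,r}
  L7: {r,y} / {r,y}

Live sets:
  live L0: ∅→{r,y}
  live L1: {y}→{r,y}
  live L2: {r,y}→{r,y}
  live L3: {r,y}→{n,r,y}
  live L4: {n,r,y}→{n,r,y}
  live L5: {r,y}→{r,y}
  live L6: {n,r,y}→{r,y}
  live L7: {r,y}→∅

Conflict graph:
  i: {r,y}
  n: {r,v,y}
  r: {i,n,v,y}
  v: {n,r,y}
  y: {i,n,r,v}

N(n) = ["r", "v", "y"]

Answer: ["r", "v", "y"]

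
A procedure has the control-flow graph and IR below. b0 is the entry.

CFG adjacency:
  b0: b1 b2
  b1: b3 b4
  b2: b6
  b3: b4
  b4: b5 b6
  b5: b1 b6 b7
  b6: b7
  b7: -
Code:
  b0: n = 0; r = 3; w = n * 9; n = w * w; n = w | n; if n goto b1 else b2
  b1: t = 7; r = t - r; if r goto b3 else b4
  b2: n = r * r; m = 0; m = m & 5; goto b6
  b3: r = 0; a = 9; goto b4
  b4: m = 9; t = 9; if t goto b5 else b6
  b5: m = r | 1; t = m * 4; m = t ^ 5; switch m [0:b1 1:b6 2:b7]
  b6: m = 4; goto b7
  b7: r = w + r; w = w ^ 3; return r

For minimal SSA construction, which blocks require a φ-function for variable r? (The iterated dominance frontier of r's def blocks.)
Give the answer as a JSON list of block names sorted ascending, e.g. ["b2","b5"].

Answer: ["b1", "b4", "b6", "b7"]

Derivation:
idom tree: b1←b0 b2←b0 b3←b1 b4←b1 b5←b4 b6←b0 b7←b0
Join-block Dom:
  b1: preds {b0,b5}: {b0} ∩ {b0,b1,b4,b5} = {b0}; idom=b0
  b4: preds {b1,b3}: {b0,b1} ∩ {b0,b1,b3} = {b0,b1}; idom=b1
  b6: preds {b2,b4,b5}: {b0,b2} ∩ {b0,b1,b4} ∩ {b0,b1,b4,b5} = {b0}; idom=b0
  b7: preds {b5,b6}: {b0,b1,b4,b5} ∩ {b0,b6} = {b0}; idom=b0

DF derivation:
  join b1 pred b0: · stop@b0
  join b1 pred b5: b5→b4→b1 stop@b0
  join b4 pred b1: · stop@b1
  join b4 pred b3: b3 stop@b1
  join b6 pred b2: b2 stop@b0
  join b6 pred b4: b4→b1 stop@b0
  join b6 pred b5: b5→b4→b1 stop@b0
  join b7 pred b5: b5→b4→b1 stop@b0
  join b7 pred b6: b6 stop@b0
  b0: DF=∅
  b1: DF={b1,b6,b7}
  b2: DF={b6}
  b3: DF={b4}
  b4: DF={b1,b6,b7}
  b5: DF={b1,b6,b7}
  b6: DF={b7}
  b7: DF=∅

φ for r: defs {b0,b1,b3,b7}
  DF⁺ = {b1,b4,b6,b7}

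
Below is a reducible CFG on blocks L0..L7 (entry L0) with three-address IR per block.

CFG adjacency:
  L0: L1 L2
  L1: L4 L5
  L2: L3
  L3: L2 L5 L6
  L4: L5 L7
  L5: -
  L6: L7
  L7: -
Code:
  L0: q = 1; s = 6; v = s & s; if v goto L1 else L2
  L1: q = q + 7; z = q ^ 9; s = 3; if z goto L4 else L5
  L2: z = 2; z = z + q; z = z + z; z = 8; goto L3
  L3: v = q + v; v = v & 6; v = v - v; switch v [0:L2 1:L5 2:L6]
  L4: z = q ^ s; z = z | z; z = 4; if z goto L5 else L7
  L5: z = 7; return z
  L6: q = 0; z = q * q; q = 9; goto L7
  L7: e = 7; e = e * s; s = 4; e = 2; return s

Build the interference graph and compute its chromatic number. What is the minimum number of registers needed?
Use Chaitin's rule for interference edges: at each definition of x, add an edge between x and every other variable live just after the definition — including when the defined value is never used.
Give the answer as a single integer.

Block summaries:
  L0: {q,s,v} / ∅
  L1: {q,s,z} / {q}
  L2: {z} / {q}
  L3: {v} / {q,v}
  L4: {z} / {q,s}
  L5: {z} / ∅
  L6: {q,z} / ∅
  L7: {e,s} / {s}

Backward fixpoint:
  L0 li=∅ lo={q,s,v}
  L1 li={q} lo={q,s}
  L2 li={q,s,v} lo={q,s,v}
  L3 li={q,s,v} lo={q,s,v}
  L4 li={q,s} lo={s}
  L5 li=∅ lo=∅
  L6 li={s} lo={s}
  L7 li={s} lo=∅

Conflict graph:
  e — {s}
  q — {s,v,z}
  s — {e,q,v,z}
  v — {q,s,z}
  z — {q,s,v}

Registers:
  {q,s,v,z} pairwise interfere (4-clique) ⇒ χ ≥ 4
  assign e→r1 q→r1 s→r0 v→r2 z→r3 — no edge inside a register ⇒ χ ≤ 4
  χ = 4

Answer: 4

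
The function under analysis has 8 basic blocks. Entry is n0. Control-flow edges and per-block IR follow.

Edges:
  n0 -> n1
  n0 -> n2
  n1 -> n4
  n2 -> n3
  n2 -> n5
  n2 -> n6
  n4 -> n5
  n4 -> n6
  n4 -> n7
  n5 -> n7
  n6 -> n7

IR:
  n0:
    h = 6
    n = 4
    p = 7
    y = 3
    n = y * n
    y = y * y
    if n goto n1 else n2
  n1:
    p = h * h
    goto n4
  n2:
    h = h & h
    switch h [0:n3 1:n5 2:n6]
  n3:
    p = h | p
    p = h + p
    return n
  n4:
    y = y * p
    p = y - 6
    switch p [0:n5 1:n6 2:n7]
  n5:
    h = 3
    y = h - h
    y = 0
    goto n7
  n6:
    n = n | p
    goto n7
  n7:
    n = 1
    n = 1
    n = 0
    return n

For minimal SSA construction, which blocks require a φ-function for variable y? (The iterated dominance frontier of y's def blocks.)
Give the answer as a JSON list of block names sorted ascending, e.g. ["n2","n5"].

Answer: ["n5", "n6", "n7"]

Analysis:
idom tree: n1←n0 n2←n0 n3←n2 n4←n1 n5←n0 n6←n0 n7←n0
Dom∩ at merges:
  n5: preds {n2,n4}: {n0,n2} ∩ {n0,n1,n4} = {n0}; idom=n0
  n6: preds {n2,n4}: {n0,n2} ∩ {n0,n1,n4} = {n0}; idom=n0
  n7: preds {n4,n5,n6}: {n0,n1,n4} ∩ {n0,n5} ∩ {n0,n6} = {n0}; idom=n0

DF walk-up:
  join n5 pred n2: n2 stop@n0
  join n5 pred n4: n4→n1 stop@n0
  join n6 pred n2: n2 stop@n0
  join n6 pred n4: n4→n1 stop@n0
  join n7 pred n4: n4→n1 stop@n0
  join n7 pred n5: n5 stop@n0
  join n7 pred n6: n6 stop@n0
  n0: DF=∅
  n1: DF={n5,n6,n7}
  n2: DF={n5,n6}
  n3: DF=∅
  n4: DF={n5,n6,n7}
  n5: DF={n7}
  n6: DF={n7}
  n7: DF=∅

φ for y: defs {n0,n4,n5}
  DF⁺ = {n5,n6,n7}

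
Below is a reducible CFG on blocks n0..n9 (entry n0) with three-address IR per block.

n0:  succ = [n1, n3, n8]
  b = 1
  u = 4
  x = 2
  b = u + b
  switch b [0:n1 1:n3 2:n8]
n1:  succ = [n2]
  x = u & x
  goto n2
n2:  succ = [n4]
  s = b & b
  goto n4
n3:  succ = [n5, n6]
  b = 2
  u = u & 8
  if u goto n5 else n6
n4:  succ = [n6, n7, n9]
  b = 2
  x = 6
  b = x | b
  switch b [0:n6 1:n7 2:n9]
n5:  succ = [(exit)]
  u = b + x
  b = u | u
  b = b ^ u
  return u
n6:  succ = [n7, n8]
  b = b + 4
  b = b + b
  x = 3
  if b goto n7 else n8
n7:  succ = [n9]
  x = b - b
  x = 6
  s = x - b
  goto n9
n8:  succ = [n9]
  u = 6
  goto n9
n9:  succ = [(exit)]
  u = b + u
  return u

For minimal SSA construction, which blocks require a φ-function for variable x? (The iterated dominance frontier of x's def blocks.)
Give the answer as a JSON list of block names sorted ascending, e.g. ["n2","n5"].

Answer: ["n6", "n7", "n8", "n9"]

Analysis:
idom tree: n1←n0 n2←n1 n3←n0 n4←n2 n5←n3 n6←n0 n7←n0 n8←n0 n9←n0
Dom∩ at merges:
  n6: preds {n3,n4}: {n0,n3} ∩ {n0,n1,n2,n4} = {n0}; idom=n0
  n7: preds {n4,n6}: {n0,n1,n2,n4} ∩ {n0,n6} = {n0}; idom=n0
  n8: preds {n0,n6}: {n0} ∩ {n0,n6} = {n0}; idom=n0
  n9: preds {n4,n7,n8}: {n0,n1,n2,n4} ∩ {n0,n7} ∩ {n0,n8} = {n0}; idom=n0

DF walk-up:
  join n6 pred n3: n3 stop@n0
  join n6 pred n4: n4→n2→n1 stop@n0
  join n7 pred n4: n4→n2→n1 stop@n0
  join n7 pred n6: n6 stop@n0
  join n8 pred n0: · stop@n0
  join n8 pred n6: n6 stop@n0
  join n9 pred n4: n4→n2→n1 stop@n0
  join n9 pred n7: n7 stop@n0
  join n9 pred n8: n8 stop@n0
  DF(n0)=∅
  DF(n1)={n6,n7,n9}
  DF(n2)={n6,n7,n9}
  DF(n3)={n6}
  DF(n4)={n6,n7,n9}
  DF(n5)=∅
  DF(n6)={n7,n8}
  DF(n7)={n9}
  DF(n8)={n9}
  DF(n9)=∅

φ for x: defs {n0,n1,n4,n6,n7}
  DF⁺ = {n6,n7,n8,n9}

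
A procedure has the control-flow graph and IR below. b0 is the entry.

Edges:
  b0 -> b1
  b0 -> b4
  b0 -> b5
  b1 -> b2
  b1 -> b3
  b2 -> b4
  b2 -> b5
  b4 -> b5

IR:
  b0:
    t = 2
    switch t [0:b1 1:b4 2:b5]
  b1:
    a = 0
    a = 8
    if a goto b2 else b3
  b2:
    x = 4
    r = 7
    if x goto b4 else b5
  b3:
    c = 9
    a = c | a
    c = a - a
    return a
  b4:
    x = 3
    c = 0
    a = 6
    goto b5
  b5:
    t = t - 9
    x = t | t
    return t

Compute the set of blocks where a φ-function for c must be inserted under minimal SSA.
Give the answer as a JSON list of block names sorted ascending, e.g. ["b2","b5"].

idom tree: b1←b0 b2←b1 b3←b1 b4←b0 b5←b0
Dom∩ at merges:
  b4: preds {b0,b2}: {b0} ∩ {b0,b1,b2} = {b0}; idom=b0
  b5: preds {b0,b2,b4}: {b0} ∩ {b0,b1,b2} ∩ {b0,b4} = {b0}; idom=b0

DF walk-up:
  b4←b0: walk · to b0
  b4←b2: walk b2→b1 to b0
  b5←b0: walk · to b0
  b5←b2: walk b2→b1 to b0
  b5←b4: walk b4 to b0
  b0: DF=∅
  b1: DF={b4,b5}
  b2: DF={b4,b5}
  b3: DF=∅
  b4: DF={b5}
  b5: DF=∅

φ for c: defs {b3,b4}
  DF⁺ = {b5}

Answer: ["b5"]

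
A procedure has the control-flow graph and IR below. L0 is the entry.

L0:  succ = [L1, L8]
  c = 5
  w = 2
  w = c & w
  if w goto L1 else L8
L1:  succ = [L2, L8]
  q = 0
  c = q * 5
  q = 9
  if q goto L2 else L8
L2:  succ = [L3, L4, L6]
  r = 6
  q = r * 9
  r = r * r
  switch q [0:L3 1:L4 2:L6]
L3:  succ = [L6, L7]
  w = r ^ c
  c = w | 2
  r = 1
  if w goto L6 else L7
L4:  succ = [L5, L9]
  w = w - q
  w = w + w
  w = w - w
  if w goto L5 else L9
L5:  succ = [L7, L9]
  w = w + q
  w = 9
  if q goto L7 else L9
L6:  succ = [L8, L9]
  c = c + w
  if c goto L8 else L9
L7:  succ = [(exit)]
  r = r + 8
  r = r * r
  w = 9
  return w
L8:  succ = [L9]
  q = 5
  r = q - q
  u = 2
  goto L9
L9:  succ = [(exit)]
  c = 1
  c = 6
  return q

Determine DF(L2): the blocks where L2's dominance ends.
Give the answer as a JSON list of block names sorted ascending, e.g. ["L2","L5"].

Answer: ["L8", "L9"]

Derivation:
idom tree: L1←L0 L2←L1 L3←L2 L4←L2 L5←L4 L6←L2 L7←L2 L8←L0 L9←L0
Join-block Dom:
  L6: preds {L2,L3}: {L0,L1,L2} ∩ {L0,L1,L2,L3} = {L0,L1,L2}; idom=L2
  L7: preds {L3,L5}: {L0,L1,L2,L3} ∩ {L0,L1,L2,L4,L5} = {L0,L1,L2}; idom=L2
  L8: preds {L0,L1,L6}: {L0} ∩ {L0,L1} ∩ {L0,L1,L2,L6} = {L0}; idom=L0
  L9: preds {L4,L5,L6,L8}: {L0,L1,L2,L4} ∩ {L0,L1,L2,L4,L5} ∩ {L0,L1,L2,L6} ∩ {L0,L8} = {L0}; idom=L0

DF derivation:
  join L6 pred L2: · stop@L2
  join L6 pred L3: L3 stop@L2
  join L7 pred L3: L3 stop@L2
  join L7 pred L5: L5→L4 stop@L2
  join L8 pred L0: · stop@L0
  join L8 pred L1: L1 stop@L0
  join L8 pred L6: L6→L2→L1 stop@L0
  join L9 pred L4: L4→L2→L1 stop@L0
  join L9 pred L5: L5→L4→L2→L1 stop@L0
  join L9 pred L6: L6→L2→L1 stop@L0
  join L9 pred L8: L8 stop@L0
  L0 → ∅
  L1 → {L8,L9}
  L2 → {L8,L9}
  L3 → {L6,L7}
  L4 → {L7,L9}
  L5 → {L7,L9}
  L6 → {L8,L9}
  L7 → ∅
  L8 → {L9}
  L9 → ∅

DF(L2) = ["L8", "L9"]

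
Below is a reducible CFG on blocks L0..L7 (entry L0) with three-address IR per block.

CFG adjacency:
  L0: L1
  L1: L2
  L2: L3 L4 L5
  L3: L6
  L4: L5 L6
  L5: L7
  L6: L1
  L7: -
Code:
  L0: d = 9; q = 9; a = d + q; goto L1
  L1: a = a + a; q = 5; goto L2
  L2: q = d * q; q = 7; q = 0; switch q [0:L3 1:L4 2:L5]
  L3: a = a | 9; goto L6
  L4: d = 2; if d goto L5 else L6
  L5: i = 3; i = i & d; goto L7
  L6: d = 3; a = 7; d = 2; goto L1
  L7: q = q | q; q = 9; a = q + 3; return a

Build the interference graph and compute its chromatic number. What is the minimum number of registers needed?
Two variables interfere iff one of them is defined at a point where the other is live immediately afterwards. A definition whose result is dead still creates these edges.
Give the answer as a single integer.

def/use:
  L0 def {a,d,q} use ∅
  L1 def {a,q} use {a}
  L2 def {q} use {d,q}
  L3 def {a} use {a}
  L4 def {d} use ∅
  L5 def {i} use {d}
  L6 def {a,d} use ∅
  L7 def {a,q} use {q}

Backward fixpoint:
  L0: in=∅ out={a,d}
  L1: in={a,d} out={a,d,q}
  L2: in={a,d,q} out={a,d,q}
  L3: in={a} out=∅
  L4: in={q} out={d,q}
  L5: in={d,q} out={q}
  L6: in=∅ out={a,d}
  L7: in={q} out=∅

Interfere edges:
  a: {d,q}
  d: {a,i,q}
  i: {d,q}
  q: {a,d,i}

Chromatic number:
  clique {a,d,q} ⇒ need ≥ 3
  3-colouring: r0={d}  r1={q}  r2={a,i}
  χ = 3

Answer: 3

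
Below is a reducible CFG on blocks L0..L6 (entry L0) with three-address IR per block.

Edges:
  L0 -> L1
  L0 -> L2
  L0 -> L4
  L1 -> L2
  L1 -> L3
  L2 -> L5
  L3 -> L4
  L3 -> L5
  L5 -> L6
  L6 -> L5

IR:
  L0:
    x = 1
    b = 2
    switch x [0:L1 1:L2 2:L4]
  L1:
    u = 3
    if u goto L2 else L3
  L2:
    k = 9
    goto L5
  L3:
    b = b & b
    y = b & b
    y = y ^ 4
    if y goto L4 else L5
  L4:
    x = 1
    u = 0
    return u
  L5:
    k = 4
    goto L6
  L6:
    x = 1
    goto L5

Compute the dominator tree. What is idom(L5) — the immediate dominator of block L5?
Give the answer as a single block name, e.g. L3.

Answer: L0

Derivation:
idom tree: L1←L0 L2←L0 L3←L1 L4←L0 L5←L0 L6←L5
Join-block Dom:
  L2: preds {L0,L1}: {L0} ∩ {L0,L1} = {L0}; idom=L0
  L4: preds {L0,L3}: {L0} ∩ {L0,L1,L3} = {L0}; idom=L0
  L5: preds {L2,L3,L6}: {L0,L2} ∩ {L0,L1,L3} ∩ {L0,L5,L6} = {L0}; idom=L0

idom(L5) = L0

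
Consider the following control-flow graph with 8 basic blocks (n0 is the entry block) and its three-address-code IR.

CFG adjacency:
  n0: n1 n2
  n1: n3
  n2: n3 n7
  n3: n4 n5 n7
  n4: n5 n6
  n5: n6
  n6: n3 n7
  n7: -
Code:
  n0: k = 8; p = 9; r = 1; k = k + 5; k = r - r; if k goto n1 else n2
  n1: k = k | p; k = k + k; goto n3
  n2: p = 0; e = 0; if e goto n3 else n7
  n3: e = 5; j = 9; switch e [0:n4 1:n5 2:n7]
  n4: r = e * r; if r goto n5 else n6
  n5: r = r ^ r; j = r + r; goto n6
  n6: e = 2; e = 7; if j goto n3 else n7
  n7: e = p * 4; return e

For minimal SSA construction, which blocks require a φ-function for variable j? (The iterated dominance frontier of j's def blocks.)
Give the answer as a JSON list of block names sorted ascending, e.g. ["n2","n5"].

idom tree: n1←n0 n2←n0 n3←n0 n4←n3 n5←n3 n6←n3 n7←n0
Dom at joins:
  n3: preds {n1,n2,n6}: {n0,n1} ∩ {n0,n2} ∩ {n0,n3,n6} = {n0}; idom=n0
  n5: preds {n3,n4}: {n0,n3} ∩ {n0,n3,n4} = {n0,n3}; idom=n3
  n6: preds {n4,n5}: {n0,n3,n4} ∩ {n0,n3,n5} = {n0,n3}; idom=n3
  n7: preds {n2,n3,n6}: {n0,n2} ∩ {n0,n3} ∩ {n0,n3,n6} = {n0}; idom=n0

DF walk-up:
  n3←n1: walk n1 to n0
  n3←n2: walk n2 to n0
  n3←n6: walk n6→n3 to n0
  n5←n3: walk · to n3
  n5←n4: walk n4 to n3
  n6←n4: walk n4 to n3
  n6←n5: walk n5 to n3
  n7←n2: walk n2 to n0
  n7←n3: walk n3 to n0
  n7←n6: walk n6→n3 to n0
  DF(n0)=∅
  DF(n1)={n3}
  DF(n2)={n3,n7}
  DF(n3)={n3,n7}
  DF(n4)={n5,n6}
  DF(n5)={n6}
  DF(n6)={n3,n7}
  DF(n7)=∅

φ for j: defs {n3,n5}
  DF⁺ = {n3,n6,n7}

Answer: ["n3", "n6", "n7"]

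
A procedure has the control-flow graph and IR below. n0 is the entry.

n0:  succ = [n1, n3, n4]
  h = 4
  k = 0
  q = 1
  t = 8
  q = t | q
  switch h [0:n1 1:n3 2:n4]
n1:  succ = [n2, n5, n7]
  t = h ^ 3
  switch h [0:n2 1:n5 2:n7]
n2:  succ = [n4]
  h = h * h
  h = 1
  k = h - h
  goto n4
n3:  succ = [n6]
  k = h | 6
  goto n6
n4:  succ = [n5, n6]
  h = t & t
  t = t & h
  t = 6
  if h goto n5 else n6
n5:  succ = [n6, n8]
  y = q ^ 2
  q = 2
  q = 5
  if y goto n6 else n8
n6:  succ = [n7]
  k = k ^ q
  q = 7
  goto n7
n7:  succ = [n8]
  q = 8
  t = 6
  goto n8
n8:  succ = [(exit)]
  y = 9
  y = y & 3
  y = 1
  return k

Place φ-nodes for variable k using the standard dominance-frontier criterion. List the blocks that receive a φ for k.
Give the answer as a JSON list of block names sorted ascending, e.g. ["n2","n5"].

idom tree: n1←n0 n2←n1 n3←n0 n4←n0 n5←n0 n6←n0 n7←n0 n8←n0
Dom∩ at merges:
  n4: preds {n0,n2}: {n0} ∩ {n0,n1,n2} = {n0}; idom=n0
  n5: preds {n1,n4}: {n0,n1} ∩ {n0,n4} = {n0}; idom=n0
  n6: preds {n3,n4,n5}: {n0,n3} ∩ {n0,n4} ∩ {n0,n5} = {n0}; idom=n0
  n7: preds {n1,n6}: {n0,n1} ∩ {n0,n6} = {n0}; idom=n0
  n8: preds {n5,n7}: {n0,n5} ∩ {n0,n7} = {n0}; idom=n0

Frontier:
  join n4 pred n0: · stop@n0
  join n4 pred n2: n2→n1 stop@n0
  join n5 pred n1: n1 stop@n0
  join n5 pred n4: n4 stop@n0
  join n6 pred n3: n3 stop@n0
  join n6 pred n4: n4 stop@n0
  join n6 pred n5: n5 stop@n0
  join n7 pred n1: n1 stop@n0
  join n7 pred n6: n6 stop@n0
  join n8 pred n5: n5 stop@n0
  join n8 pred n7: n7 stop@n0
  n0 → ∅
  n1 → {n4,n5,n7}
  n2 → {n4}
  n3 → {n6}
  n4 → {n5,n6}
  n5 → {n6,n8}
  n6 → {n7}
  n7 → {n8}
  n8 → ∅

φ for k: defs {n0,n2,n3,n6}
  DF⁺ = {n4,n5,n6,n7,n8}

Answer: ["n4", "n5", "n6", "n7", "n8"]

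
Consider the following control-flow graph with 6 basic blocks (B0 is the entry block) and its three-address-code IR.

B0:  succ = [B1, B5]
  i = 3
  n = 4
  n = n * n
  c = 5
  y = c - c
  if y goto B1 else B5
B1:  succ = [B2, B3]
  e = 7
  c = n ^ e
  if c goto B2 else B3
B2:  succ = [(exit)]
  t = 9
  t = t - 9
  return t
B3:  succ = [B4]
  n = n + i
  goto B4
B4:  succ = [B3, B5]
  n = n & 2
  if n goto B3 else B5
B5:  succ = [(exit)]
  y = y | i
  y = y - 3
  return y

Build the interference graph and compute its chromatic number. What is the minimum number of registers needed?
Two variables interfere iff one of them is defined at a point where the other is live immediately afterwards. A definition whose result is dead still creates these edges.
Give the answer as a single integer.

Answer: 4

Analysis:
Per-block:
  B0: {c,i,n,y} / ∅
  B1: {c,e} / {n}
  B2: {t} / ∅
  B3: {n} / {i,n}
  B4: {n} / {n}
  B5: {y} / {i,y}

Live sets:
  B0: in=∅ out={i,n,y}
  B1: in={i,n,y} out={i,n,y}
  B2: in=∅ out=∅
  B3: in={i,n,y} out={i,n,y}
  B4: in={i,n,y} out={i,n,y}
  B5: in={i,y} out=∅

Interference:
  c: {i,n,y}
  e: {i,n,y}
  i: {c,e,n,y}
  n: {c,e,i,y}
  t: ∅
  y: {c,e,i,n}

Registers:
  clique {c,i,n,y} ⇒ need ≥ 4
  4-colouring: c0={i,t}  c1={n}  c2={y}  c3={c,e}
  χ = 4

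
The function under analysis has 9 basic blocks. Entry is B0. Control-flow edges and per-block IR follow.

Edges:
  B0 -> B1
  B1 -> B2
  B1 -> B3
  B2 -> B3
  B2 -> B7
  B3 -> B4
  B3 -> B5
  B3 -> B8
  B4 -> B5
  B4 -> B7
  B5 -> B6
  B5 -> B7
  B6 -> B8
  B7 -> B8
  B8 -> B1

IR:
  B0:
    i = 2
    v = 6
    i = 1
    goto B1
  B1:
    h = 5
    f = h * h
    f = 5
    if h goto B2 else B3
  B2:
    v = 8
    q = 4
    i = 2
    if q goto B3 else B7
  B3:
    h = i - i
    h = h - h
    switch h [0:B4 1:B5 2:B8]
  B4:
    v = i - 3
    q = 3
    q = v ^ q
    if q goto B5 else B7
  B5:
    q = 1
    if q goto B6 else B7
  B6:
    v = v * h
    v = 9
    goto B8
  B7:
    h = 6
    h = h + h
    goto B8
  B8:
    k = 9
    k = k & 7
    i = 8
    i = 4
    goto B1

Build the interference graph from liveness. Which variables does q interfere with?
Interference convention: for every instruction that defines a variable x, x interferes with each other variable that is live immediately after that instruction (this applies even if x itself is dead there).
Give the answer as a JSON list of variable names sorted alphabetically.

Answer: ["h", "i", "v"]

Derivation:
Per-block:
  B0: {i,v} / ∅
  B1: {f,h} / ∅
  B2: {i,q,v} / ∅
  B3: {h} / {i}
  B4: {q,v} / {i}
  B5: {q} / ∅
  B6: {v} / {h,v}
  B7: {h} / ∅
  B8: {i,k} / ∅

Live sets:
  B0: in=∅ out={i,v}
  B1: in={i,v} out={i,v}
  B2: in=∅ out={i,v}
  B3: in={i,v} out={h,i,v}
  B4: in={h,i} out={h,v}
  B5: in={h,v} out={h,v}
  B6: in={h,v} out={v}
  B7: in={v} out={v}
  B8: in={v} out={i,v}

Interference:
  f: {h,i,v}
  h: {f,i,q,v}
  i: {f,h,q,v}
  k: {v}
  q: {h,i,v}
  v: {f,h,i,k,q}

N(q) = ["h", "i", "v"]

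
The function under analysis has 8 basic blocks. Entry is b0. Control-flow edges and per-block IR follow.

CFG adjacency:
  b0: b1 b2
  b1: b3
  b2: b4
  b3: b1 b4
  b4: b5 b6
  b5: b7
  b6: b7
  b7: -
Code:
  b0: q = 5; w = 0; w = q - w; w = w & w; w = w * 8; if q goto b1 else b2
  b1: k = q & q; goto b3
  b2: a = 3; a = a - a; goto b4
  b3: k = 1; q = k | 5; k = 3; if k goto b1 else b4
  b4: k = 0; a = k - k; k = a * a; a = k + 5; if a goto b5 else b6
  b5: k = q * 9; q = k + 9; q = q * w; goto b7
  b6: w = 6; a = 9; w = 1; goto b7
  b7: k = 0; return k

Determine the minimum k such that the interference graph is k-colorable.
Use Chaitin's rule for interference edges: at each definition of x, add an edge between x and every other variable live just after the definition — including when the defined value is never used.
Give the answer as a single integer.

def/use:
  b0: def={q,w} ue=∅
  b1: def={k} ue={q}
  b2: def={a} ue=∅
  b3: def={k,q} ue=∅
  b4: def={a,k} ue=∅
  b5: def={k,q} ue={q,w}
  b6: def={a,w} ue=∅
  b7: def={k} ue=∅

Live sets:
  b0: in=∅ out={q,w}
  b1: in={q,w} out={w}
  b2: in={q,w} out={q,w}
  b3: in={w} out={q,w}
  b4: in={q,w} out={q,w}
  b5: in={q,w} out=∅
  b6: in=∅ out=∅
  b7: in=∅ out=∅

Interference:
  a↔{q,w}
  k↔{q,w}
  q↔{a,k,w}
  w↔{a,k,q}

Chromatic number:
  clique {a,q,w} ⇒ need ≥ 3
  assign a→c2 k→c2 q→c0 w→c1 — no edge inside a register ⇒ χ ≤ 3
  χ = 3

Answer: 3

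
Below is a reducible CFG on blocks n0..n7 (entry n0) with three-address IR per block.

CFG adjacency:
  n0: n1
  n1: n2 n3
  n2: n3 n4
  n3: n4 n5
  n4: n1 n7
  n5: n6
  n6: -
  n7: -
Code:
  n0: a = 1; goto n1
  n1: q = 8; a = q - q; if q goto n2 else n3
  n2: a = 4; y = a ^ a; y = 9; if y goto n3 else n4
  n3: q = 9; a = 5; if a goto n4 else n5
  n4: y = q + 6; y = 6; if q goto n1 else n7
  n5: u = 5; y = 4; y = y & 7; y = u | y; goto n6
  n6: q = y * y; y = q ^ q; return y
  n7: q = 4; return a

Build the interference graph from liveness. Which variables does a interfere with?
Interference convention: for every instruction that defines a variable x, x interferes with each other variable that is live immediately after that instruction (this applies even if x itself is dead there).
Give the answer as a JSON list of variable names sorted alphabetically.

Answer: ["q", "y"]

Derivation:
Per-block:
  n0: def={a} ue=∅
  n1: def={a,q} ue=∅
  n2: def={a,y} ue=∅
  n3: def={a,q} ue=∅
  n4: def={y} ue={q}
  n5: def={u,y} ue=∅
  n6: def={q,y} ue={y}
  n7: def={q} ue={a}

Liveness:
  n0 li=∅ lo=∅
  n1 li=∅ lo={q}
  n2 li={q} lo={a,q}
  n3 li=∅ lo={a,q}
  n4 li={a,q} lo={a}
  n5 li=∅ lo={y}
  n6 li={y} lo=∅
  n7 li={a} lo=∅

Conflict graph:
  a↔{q,y}
  q↔{a,y}
  u↔{y}
  y↔{a,q,u}

N(a) = ["q", "y"]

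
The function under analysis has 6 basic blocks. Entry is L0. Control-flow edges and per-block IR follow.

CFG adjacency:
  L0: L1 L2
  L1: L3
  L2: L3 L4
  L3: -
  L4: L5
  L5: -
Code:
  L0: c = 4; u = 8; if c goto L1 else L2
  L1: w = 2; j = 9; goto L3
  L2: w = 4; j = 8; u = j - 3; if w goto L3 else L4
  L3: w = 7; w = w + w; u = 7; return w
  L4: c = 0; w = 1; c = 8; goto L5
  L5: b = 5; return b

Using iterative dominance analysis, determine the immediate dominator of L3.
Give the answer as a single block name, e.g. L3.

Answer: L0

Derivation:
idom tree: L1←L0 L2←L0 L3←L0 L4←L2 L5←L4
Dom∩ at merges:
  L3: preds {L1,L2}: {L0,L1} ∩ {L0,L2} = {L0}; idom=L0

idom(L3) = L0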